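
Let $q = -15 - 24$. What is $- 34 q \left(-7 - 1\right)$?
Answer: $-10608$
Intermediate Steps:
$q = -39$ ($q = -15 - 24 = -39$)
$- 34 q \left(-7 - 1\right) = \left(-34\right) \left(-39\right) \left(-7 - 1\right) = 1326 \left(-8\right) = -10608$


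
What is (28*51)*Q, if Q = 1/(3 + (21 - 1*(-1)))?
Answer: 1428/25 ≈ 57.120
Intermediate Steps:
Q = 1/25 (Q = 1/(3 + (21 + 1)) = 1/(3 + 22) = 1/25 ≈ 0.040000)
(28*51)*Q = (28*51)*(1/25) = 1428*(1/25) = 1428/25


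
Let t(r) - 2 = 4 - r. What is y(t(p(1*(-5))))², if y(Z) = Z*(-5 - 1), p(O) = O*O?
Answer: 12996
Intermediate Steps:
p(O) = O²
t(r) = 6 - r (t(r) = 2 + (4 - r) = 6 - r)
y(Z) = -6*Z (y(Z) = Z*(-6) = -6*Z)
y(t(p(1*(-5))))² = (-6*(6 - (1*(-5))²))² = (-6*(6 - 1*(-5)²))² = (-6*(6 - 1*25))² = (-6*(6 - 25))² = (-6*(-19))² = 114² = 12996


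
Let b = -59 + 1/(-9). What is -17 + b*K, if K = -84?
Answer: 14845/3 ≈ 4948.3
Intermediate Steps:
b = -532/9 (b = -59 - ⅑ = -532/9 ≈ -59.111)
-17 + b*K = -17 - 532/9*(-84) = -17 + 14896/3 = 14845/3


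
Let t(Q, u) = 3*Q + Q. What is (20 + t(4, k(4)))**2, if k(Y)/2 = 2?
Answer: 1296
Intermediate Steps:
k(Y) = 4 (k(Y) = 2*2 = 4)
t(Q, u) = 4*Q
(20 + t(4, k(4)))**2 = (20 + 4*4)**2 = (20 + 16)**2 = 36**2 = 1296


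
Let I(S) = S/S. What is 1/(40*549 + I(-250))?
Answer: 1/21961 ≈ 4.5535e-5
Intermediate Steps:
I(S) = 1
1/(40*549 + I(-250)) = 1/(40*549 + 1) = 1/(21960 + 1) = 1/21961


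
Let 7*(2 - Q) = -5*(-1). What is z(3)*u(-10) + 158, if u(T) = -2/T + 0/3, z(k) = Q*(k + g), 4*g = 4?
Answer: 5566/35 ≈ 159.03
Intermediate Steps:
g = 1 (g = (1/4)*4 = 1)
Q = 9/7 (Q = 2 - (-5)*(-1)/7 = 2 - 1/7*5 = 2 - 5/7 = 9/7 ≈ 1.2857)
z(k) = 9/7 + 9*k/7 (z(k) = 9*(k + 1)/7 = 9*(1 + k)/7 = 9/7 + 9*k/7)
u(T) = -2/T (u(T) = -2/T + 0*(1/3) = -2/T + 0 = -2/T)
z(3)*u(-10) + 158 = (9/7 + (9/7)*3)*(-2/(-10)) + 158 = (9/7 + 27/7)*(-2*(-1/10)) + 158 = (36/7)*(1/5) + 158 = 36/35 + 158 = 5566/35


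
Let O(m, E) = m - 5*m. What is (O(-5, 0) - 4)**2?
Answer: 256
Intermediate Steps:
O(m, E) = -4*m
(O(-5, 0) - 4)**2 = (-4*(-5) - 4)**2 = (20 - 4)**2 = 16**2 = 256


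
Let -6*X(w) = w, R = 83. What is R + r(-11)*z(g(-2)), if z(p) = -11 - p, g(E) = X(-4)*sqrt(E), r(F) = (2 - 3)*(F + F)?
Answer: -159 - 44*I*sqrt(2)/3 ≈ -159.0 - 20.742*I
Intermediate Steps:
X(w) = -w/6
r(F) = -2*F
g(E) = 2*sqrt(E)/3 (g(E) = (-1/6*(-4))*sqrt(E) = 2*sqrt(E)/3)
R + r(-11)*z(g(-2)) = 83 + (-2*(-11))*(-11 - 2*sqrt(-2)/3) = 83 + 22*(-11 - 2*I*sqrt(2)/3) = 83 + (-242 - 44*I*sqrt(2)/3) = -159 - 44*I*sqrt(2)/3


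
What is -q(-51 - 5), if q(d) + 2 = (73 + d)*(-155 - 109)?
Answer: 4490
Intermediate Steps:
q(d) = -19274 - 264*d (q(d) = -2 + (73 + d)*(-155 - 109) = -2 + (73 + d)*(-264) = -2 + (-19272 - 264*d) = -19274 - 264*d)
-q(-51 - 5) = -(-19274 - 264*(-51 - 5)) = -(-19274 - 264*(-56)) = -(-19274 + 14784) = -1*(-4490) = 4490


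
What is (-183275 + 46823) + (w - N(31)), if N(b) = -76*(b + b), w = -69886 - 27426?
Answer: -229052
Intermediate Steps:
w = -97312
N(b) = -152*b
(-183275 + 46823) + (w - N(31)) = (-183275 + 46823) + (-97312 - (-152)*31) = -136452 + (-97312 - 1*(-4712)) = -136452 + (-97312 + 4712) = -136452 - 92600 = -229052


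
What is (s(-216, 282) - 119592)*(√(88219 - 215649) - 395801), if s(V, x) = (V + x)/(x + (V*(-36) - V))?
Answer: 9324922116851/197 - 164917357*I*√127430/1379 ≈ 4.7335e+10 - 4.2691e+7*I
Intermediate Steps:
s(V, x) = (V + x)/(x - 37*V) (s(V, x) = (V + x)/(x + (-36*V - V)) = (V + x)/(x - 37*V))
(s(-216, 282) - 119592)*(√(88219 - 215649) - 395801) = ((-216 + 282)/(282 - 37*(-216)) - 119592)*(√(88219 - 215649) - 395801) = (66/(282 + 7992) - 119592)*(√(-127430) - 395801) = (66/8274 - 119592)*(I*√127430 - 395801) = ((1/8274)*66 - 119592)*(-395801 + I*√127430) = (11/1379 - 119592)*(-395801 + I*√127430) = -164917357*(-395801 + I*√127430)/1379 = 9324922116851/197 - 164917357*I*√127430/1379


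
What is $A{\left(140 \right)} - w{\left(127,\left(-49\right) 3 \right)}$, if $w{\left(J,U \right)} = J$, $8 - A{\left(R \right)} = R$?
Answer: $-259$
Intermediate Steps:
$A{\left(R \right)} = 8 - R$
$A{\left(140 \right)} - w{\left(127,\left(-49\right) 3 \right)} = \left(8 - 140\right) - 127 = -132 - 127 = -259$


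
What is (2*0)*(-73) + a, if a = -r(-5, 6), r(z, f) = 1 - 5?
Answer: 4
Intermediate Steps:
r(z, f) = -4
a = 4 (a = -1*(-4) = 4)
(2*0)*(-73) + a = (2*0)*(-73) + 4 = 0*(-73) + 4 = 0 + 4 = 4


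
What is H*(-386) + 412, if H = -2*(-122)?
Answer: -93772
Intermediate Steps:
H = 244
H*(-386) + 412 = 244*(-386) + 412 = -94184 + 412 = -93772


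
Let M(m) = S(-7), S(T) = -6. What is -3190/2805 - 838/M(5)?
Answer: 2355/17 ≈ 138.53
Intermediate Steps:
M(m) = -6
-3190/2805 - 838/M(5) = -3190/2805 - 838/(-6) = -3190*1/2805 - 838*(-1/6) = -58/51 + 419/3 = 2355/17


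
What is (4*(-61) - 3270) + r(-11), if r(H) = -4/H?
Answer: -38650/11 ≈ -3513.6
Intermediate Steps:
(4*(-61) - 3270) + r(-11) = (4*(-61) - 3270) - 4/(-11) = (-244 - 3270) - 4*(-1/11) = -3514 + 4/11 = -38650/11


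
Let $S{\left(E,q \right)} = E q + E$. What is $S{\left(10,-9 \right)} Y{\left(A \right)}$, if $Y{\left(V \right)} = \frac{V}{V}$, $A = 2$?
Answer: $-80$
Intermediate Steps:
$S{\left(E,q \right)} = E + E q$
$Y{\left(V \right)} = 1$
$S{\left(10,-9 \right)} Y{\left(A \right)} = 10 \left(1 - 9\right) 1 = 10 \left(-8\right) 1 = \left(-80\right) 1 = -80$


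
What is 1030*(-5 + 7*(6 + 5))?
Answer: 74160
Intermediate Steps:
1030*(-5 + 7*(6 + 5)) = 1030*(-5 + 7*11) = 1030*(-5 + 77) = 1030*72 = 74160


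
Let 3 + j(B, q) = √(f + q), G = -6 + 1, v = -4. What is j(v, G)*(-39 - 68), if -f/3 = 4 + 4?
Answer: 321 - 107*I*√29 ≈ 321.0 - 576.21*I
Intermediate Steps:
G = -5
f = -24 (f = -3*(4 + 4) = -3*8 = -24)
j(B, q) = -3 + √(-24 + q)
j(v, G)*(-39 - 68) = (-3 + √(-24 - 5))*(-39 - 68) = (-3 + √(-29))*(-107) = (-3 + I*√29)*(-107) = 321 - 107*I*√29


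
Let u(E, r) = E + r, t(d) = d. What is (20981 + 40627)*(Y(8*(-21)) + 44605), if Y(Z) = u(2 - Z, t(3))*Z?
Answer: 957449928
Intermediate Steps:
Y(Z) = Z*(5 - Z) (Y(Z) = ((2 - Z) + 3)*Z = (5 - Z)*Z = Z*(5 - Z))
(20981 + 40627)*(Y(8*(-21)) + 44605) = (20981 + 40627)*((8*(-21))*(5 - 8*(-21)) + 44605) = 61608*(-168*(5 - 1*(-168)) + 44605) = 61608*(-168*(5 + 168) + 44605) = 61608*(-168*173 + 44605) = 61608*(-29064 + 44605) = 61608*15541 = 957449928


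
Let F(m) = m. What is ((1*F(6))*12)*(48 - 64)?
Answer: -1152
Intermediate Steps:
((1*F(6))*12)*(48 - 64) = ((1*6)*12)*(48 - 64) = (6*12)*(-16) = 72*(-16) = -1152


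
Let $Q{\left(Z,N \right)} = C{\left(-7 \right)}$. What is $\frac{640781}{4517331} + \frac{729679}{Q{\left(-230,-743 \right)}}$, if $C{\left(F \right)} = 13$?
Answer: $\frac{253554607454}{4517331} \approx 56129.0$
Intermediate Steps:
$Q{\left(Z,N \right)} = 13$
$\frac{640781}{4517331} + \frac{729679}{Q{\left(-230,-743 \right)}} = \frac{640781}{4517331} + \frac{729679}{13} = \frac{253554607454}{4517331}$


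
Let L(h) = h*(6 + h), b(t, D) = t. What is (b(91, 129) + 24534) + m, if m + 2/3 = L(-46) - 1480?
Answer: 74953/3 ≈ 24984.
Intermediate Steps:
m = 1078/3 (m = -2/3 + (-46*(6 - 46) - 1480) = -2/3 + (-46*(-40) - 1480) = -2/3 + (1840 - 1480) = -2/3 + 360 = 1078/3 ≈ 359.33)
(b(91, 129) + 24534) + m = (91 + 24534) + 1078/3 = 24625 + 1078/3 = 74953/3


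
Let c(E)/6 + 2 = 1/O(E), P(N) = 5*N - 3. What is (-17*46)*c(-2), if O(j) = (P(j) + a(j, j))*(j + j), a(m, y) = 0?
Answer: 120819/13 ≈ 9293.8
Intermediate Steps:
P(N) = -3 + 5*N
O(j) = 2*j*(-3 + 5*j) (O(j) = ((-3 + 5*j) + 0)*(j + j) = (-3 + 5*j)*(2*j) = 2*j*(-3 + 5*j))
c(E) = -12 + 3/(E*(-3 + 5*E)) (c(E) = -12 + 6/((2*E*(-3 + 5*E))) = -12 + 6*(1/(2*E*(-3 + 5*E))) = -12 + 3/(E*(-3 + 5*E)))
(-17*46)*c(-2) = (-17*46)*(3*(1 - 4*(-2)*(-3 + 5*(-2)))/(-2*(-3 + 5*(-2)))) = -2346*(-1)*(1 - 4*(-2)*(-3 - 10))/(2*(-3 - 10)) = -2346*(-1)*(1 - 4*(-2)*(-13))/(2*(-13)) = -2346*(-1)*(-1)*(1 - 104)/(2*13) = -2346*(-1)*(-1)*(-103)/(2*13) = -782*(-309/26) = 120819/13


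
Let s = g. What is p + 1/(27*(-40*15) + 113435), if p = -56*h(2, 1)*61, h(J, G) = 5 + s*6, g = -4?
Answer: 6310940441/97235 ≈ 64904.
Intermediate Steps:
s = -4
h(J, G) = -19 (h(J, G) = 5 - 4*6 = 5 - 24 = -19)
p = 64904 (p = -56*(-19)*61 = 1064*61 = 64904)
p + 1/(27*(-40*15) + 113435) = 64904 + 1/(27*(-40*15) + 113435) = 64904 + 1/(27*(-600) + 113435) = 64904 + 1/(-16200 + 113435) = 64904 + 1/97235 = 6310940441/97235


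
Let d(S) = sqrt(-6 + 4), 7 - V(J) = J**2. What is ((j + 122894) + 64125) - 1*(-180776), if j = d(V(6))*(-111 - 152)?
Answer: 367795 - 263*I*sqrt(2) ≈ 3.678e+5 - 371.94*I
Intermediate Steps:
V(J) = 7 - J**2
d(S) = I*sqrt(2) (d(S) = sqrt(-2) = I*sqrt(2))
j = -263*I*sqrt(2) (j = (I*sqrt(2))*(-111 - 152) = (I*sqrt(2))*(-263) = -263*I*sqrt(2) ≈ -371.94*I)
((j + 122894) + 64125) - 1*(-180776) = ((-263*I*sqrt(2) + 122894) + 64125) - 1*(-180776) = ((122894 - 263*I*sqrt(2)) + 64125) + 180776 = (187019 - 263*I*sqrt(2)) + 180776 = 367795 - 263*I*sqrt(2)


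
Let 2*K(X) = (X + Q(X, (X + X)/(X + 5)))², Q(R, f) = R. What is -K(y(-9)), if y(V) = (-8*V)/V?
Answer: -128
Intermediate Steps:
y(V) = -8
K(X) = 2*X² (K(X) = (X + X)²/2 = (2*X)²/2 = (4*X²)/2 = 2*X²)
-K(y(-9)) = -2*(-8)² = -2*64 = -1*128 = -128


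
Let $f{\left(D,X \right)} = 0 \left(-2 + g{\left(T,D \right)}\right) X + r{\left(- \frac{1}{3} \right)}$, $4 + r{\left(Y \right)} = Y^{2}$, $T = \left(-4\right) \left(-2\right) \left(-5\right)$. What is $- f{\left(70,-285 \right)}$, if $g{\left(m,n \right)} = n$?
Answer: $\frac{35}{9} \approx 3.8889$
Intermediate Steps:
$T = -40$ ($T = 8 \left(-5\right) = -40$)
$r{\left(Y \right)} = -4 + Y^{2}$
$f{\left(D,X \right)} = - \frac{35}{9}$ ($f{\left(D,X \right)} = 0 \left(-2 + D\right) X - \left(4 - \left(- \frac{1}{3}\right)^{2}\right) = 0 X - \left(4 - \left(\left(-1\right) \frac{1}{3}\right)^{2}\right) = 0 - \left(4 - \left(- \frac{1}{3}\right)^{2}\right) = 0 + \left(-4 + \frac{1}{9}\right) = 0 - \frac{35}{9} = - \frac{35}{9}$)
$- f{\left(70,-285 \right)} = \left(-1\right) \left(- \frac{35}{9}\right) = \frac{35}{9}$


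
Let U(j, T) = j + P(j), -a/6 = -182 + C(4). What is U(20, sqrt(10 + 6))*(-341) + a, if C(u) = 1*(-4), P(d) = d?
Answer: -12524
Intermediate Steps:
C(u) = -4
a = 1116 (a = -6*(-182 - 4) = -6*(-186) = 1116)
U(j, T) = 2*j (U(j, T) = j + j = 2*j)
U(20, sqrt(10 + 6))*(-341) + a = (2*20)*(-341) + 1116 = 40*(-341) + 1116 = -13640 + 1116 = -12524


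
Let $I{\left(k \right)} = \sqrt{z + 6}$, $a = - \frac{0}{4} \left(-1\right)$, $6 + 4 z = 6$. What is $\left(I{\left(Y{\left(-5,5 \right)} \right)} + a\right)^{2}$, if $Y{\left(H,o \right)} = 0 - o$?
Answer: $6$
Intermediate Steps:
$Y{\left(H,o \right)} = - o$
$z = 0$ ($z = - \frac{3}{2} + \frac{1}{4} \cdot 6 = - \frac{3}{2} + \frac{3}{2} = 0$)
$a = 0$ ($a = - \frac{0}{4} \left(-1\right) = \left(-1\right) 0 \left(-1\right) = 0 \left(-1\right) = 0$)
$I{\left(k \right)} = \sqrt{6}$ ($I{\left(k \right)} = \sqrt{0 + 6} = \sqrt{6}$)
$\left(I{\left(Y{\left(-5,5 \right)} \right)} + a\right)^{2} = \left(\sqrt{6} + 0\right)^{2} = \left(\sqrt{6}\right)^{2} = 6$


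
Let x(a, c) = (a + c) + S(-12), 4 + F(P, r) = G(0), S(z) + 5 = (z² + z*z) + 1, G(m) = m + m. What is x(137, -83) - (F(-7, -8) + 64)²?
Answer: -3262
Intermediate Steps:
G(m) = 2*m
S(z) = -4 + 2*z² (S(z) = -5 + ((z² + z*z) + 1) = -5 + ((z² + z²) + 1) = -5 + (2*z² + 1) = -5 + (1 + 2*z²) = -4 + 2*z²)
F(P, r) = -4 (F(P, r) = -4 + 2*0 = -4 + 0 = -4)
x(a, c) = 284 + a + c (x(a, c) = (a + c) + (-4 + 2*(-12)²) = (a + c) + (-4 + 2*144) = (a + c) + (-4 + 288) = (a + c) + 284 = 284 + a + c)
x(137, -83) - (F(-7, -8) + 64)² = (284 + 137 - 83) - (-4 + 64)² = 338 - 1*60² = 338 - 1*3600 = 338 - 3600 = -3262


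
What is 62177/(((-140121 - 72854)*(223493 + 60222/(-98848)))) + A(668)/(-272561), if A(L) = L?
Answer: -92488602376562484/37717600112938774175 ≈ -0.0024521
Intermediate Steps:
62177/(((-140121 - 72854)*(223493 + 60222/(-98848)))) + A(668)/(-272561) = 62177/(((-140121 - 72854)*(223493 + 60222/(-98848)))) + 668/(-272561) = 62177/((-212975*(223493 + 60222*(-1/98848)))) + 668*(-1/272561) = 62177/((-212975*(223493 - 30111/49424))) - 668/272561 = 62177/((-212975*11045887921/49424)) - 668/272561 = 62177/(-2352497979974975/49424) - 668/272561 = 62177*(-49424/2352497979974975) - 668/272561 = -3073036048/2352497979974975 - 668/272561 = -92488602376562484/37717600112938774175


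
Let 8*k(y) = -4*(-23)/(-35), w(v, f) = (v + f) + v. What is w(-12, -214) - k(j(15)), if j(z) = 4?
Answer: -16637/70 ≈ -237.67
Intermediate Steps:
w(v, f) = f + 2*v (w(v, f) = (f + v) + v = f + 2*v)
k(y) = -23/70 (k(y) = (-4*(-23)/(-35))/8 = (92*(-1/35))/8 = (⅛)*(-92/35) = -23/70)
w(-12, -214) - k(j(15)) = (-214 + 2*(-12)) - 1*(-23/70) = (-214 - 24) + 23/70 = -238 + 23/70 = -16637/70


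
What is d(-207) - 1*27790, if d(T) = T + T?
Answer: -28204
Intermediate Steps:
d(T) = 2*T
d(-207) - 1*27790 = 2*(-207) - 1*27790 = -414 - 27790 = -28204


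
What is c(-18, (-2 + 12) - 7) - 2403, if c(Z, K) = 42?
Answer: -2361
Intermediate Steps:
c(-18, (-2 + 12) - 7) - 2403 = 42 - 2403 = -2361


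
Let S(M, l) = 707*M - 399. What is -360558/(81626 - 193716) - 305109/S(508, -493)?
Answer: 617876874/261123845 ≈ 2.3662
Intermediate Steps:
S(M, l) = -399 + 707*M
-360558/(81626 - 193716) - 305109/S(508, -493) = -360558/(81626 - 193716) - 305109/(-399 + 707*508) = -360558/(-112090) - 305109/(-399 + 359156) = -360558*(-1/112090) - 305109/358757 = 16389/5095 - 305109*1/358757 = 16389/5095 - 43587/51251 = 617876874/261123845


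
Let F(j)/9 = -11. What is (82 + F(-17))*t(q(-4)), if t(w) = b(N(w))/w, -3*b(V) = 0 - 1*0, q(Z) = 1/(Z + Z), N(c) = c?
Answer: 0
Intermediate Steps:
F(j) = -99 (F(j) = 9*(-11) = -99)
q(Z) = 1/(2*Z)
b(V) = 0 (b(V) = -(0 - 1*0)/3 = -(0 + 0)/3 = -1/3*0 = 0)
t(w) = 0 (t(w) = 0/w = 0)
(82 + F(-17))*t(q(-4)) = (82 - 99)*0 = -17*0 = 0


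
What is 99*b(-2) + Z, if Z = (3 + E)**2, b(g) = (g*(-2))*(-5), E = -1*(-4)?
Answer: -1931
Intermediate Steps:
E = 4
b(g) = 10*g (b(g) = -2*g*(-5) = 10*g)
Z = 49 (Z = (3 + 4)**2 = 7**2 = 49)
99*b(-2) + Z = 99*(10*(-2)) + 49 = 99*(-20) + 49 = -1980 + 49 = -1931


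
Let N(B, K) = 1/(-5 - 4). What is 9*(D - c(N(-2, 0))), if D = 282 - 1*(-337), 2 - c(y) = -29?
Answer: 5292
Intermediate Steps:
N(B, K) = -⅑ (N(B, K) = 1/(-9) = -⅑)
c(y) = 31 (c(y) = 2 - 1*(-29) = 2 + 29 = 31)
D = 619 (D = 282 + 337 = 619)
9*(D - c(N(-2, 0))) = 9*(619 - 1*31) = 9*(619 - 31) = 9*588 = 5292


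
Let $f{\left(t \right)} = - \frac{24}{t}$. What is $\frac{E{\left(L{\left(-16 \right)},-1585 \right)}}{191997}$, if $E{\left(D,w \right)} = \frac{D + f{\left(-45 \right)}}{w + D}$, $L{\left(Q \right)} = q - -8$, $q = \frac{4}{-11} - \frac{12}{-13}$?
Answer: $- \frac{19504}{649231135605} \approx -3.0042 \cdot 10^{-8}$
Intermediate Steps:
$q = \frac{80}{143}$ ($q = 4 \left(- \frac{1}{11}\right) - - \frac{12}{13} = - \frac{4}{11} + \frac{12}{13} = \frac{80}{143} \approx 0.55944$)
$L{\left(Q \right)} = \frac{1224}{143}$ ($L{\left(Q \right)} = \frac{80}{143} - -8 = \frac{80}{143} + 8 = \frac{1224}{143}$)
$E{\left(D,w \right)} = \frac{\frac{8}{15} + D}{D + w}$ ($E{\left(D,w \right)} = \frac{D - \frac{24}{-45}}{w + D} = \frac{D - - \frac{8}{15}}{D + w} = \frac{D + \frac{8}{15}}{D + w} = \frac{\frac{8}{15} + D}{D + w}$)
$\frac{E{\left(L{\left(-16 \right)},-1585 \right)}}{191997} = \frac{\frac{1}{\frac{1224}{143} - 1585} \left(\frac{8}{15} + \frac{1224}{143}\right)}{191997} = \frac{1}{- \frac{225431}{143}} \cdot \frac{19504}{2145} \cdot \frac{1}{191997} = \left(- \frac{143}{225431}\right) \frac{19504}{2145} \cdot \frac{1}{191997} = \left(- \frac{19504}{3381465}\right) \frac{1}{191997} = - \frac{19504}{649231135605}$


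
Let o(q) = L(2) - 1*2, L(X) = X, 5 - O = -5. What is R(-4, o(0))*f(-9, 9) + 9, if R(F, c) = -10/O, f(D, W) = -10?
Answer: 19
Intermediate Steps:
O = 10 (O = 5 - 1*(-5) = 5 + 5 = 10)
o(q) = 0 (o(q) = 2 - 1*2 = 2 - 2 = 0)
R(F, c) = -1 (R(F, c) = -10/10 = -10*⅒ = -1)
R(-4, o(0))*f(-9, 9) + 9 = -1*(-10) + 9 = 10 + 9 = 19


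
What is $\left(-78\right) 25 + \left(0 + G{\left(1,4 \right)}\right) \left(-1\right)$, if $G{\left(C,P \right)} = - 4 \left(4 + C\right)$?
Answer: $-1930$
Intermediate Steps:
$G{\left(C,P \right)} = -16 - 4 C$
$\left(-78\right) 25 + \left(0 + G{\left(1,4 \right)}\right) \left(-1\right) = \left(-78\right) 25 + \left(0 - 20\right) \left(-1\right) = -1950 + \left(0 - 20\right) \left(-1\right) = -1950 - -20 = -1950 + 20 = -1930$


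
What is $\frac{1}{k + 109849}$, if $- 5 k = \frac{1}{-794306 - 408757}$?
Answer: $\frac{6015315}{660776337436} \approx 9.1034 \cdot 10^{-6}$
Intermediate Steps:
$k = \frac{1}{6015315}$ ($k = - \frac{1}{5 \left(-794306 - 408757\right)} = - \frac{1}{5 \left(-1203063\right)} = \left(- \frac{1}{5}\right) \left(- \frac{1}{1203063}\right) = \frac{1}{6015315} \approx 1.6624 \cdot 10^{-7}$)
$\frac{1}{k + 109849} = \frac{1}{\frac{1}{6015315} + 109849} = \frac{1}{\frac{660776337436}{6015315}} = \frac{6015315}{660776337436}$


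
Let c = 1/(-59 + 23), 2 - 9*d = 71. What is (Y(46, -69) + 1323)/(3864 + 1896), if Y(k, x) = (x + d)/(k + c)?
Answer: 145787/635520 ≈ 0.22940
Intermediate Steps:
d = -23/3 (d = 2/9 - ⅑*71 = 2/9 - 71/9 = -23/3 ≈ -7.6667)
c = -1/36 (c = 1/(-36) = -1/36 ≈ -0.027778)
Y(k, x) = (-23/3 + x)/(-1/36 + k) (Y(k, x) = (x - 23/3)/(k - 1/36) = (-23/3 + x)/(-1/36 + k))
(Y(46, -69) + 1323)/(3864 + 1896) = (12*(-23 + 3*(-69))/(-1 + 36*46) + 1323)/(3864 + 1896) = (12*(-23 - 207)/(-1 + 1656) + 1323)/5760 = (12*(-230)/1655 + 1323)*(1/5760) = (12*(1/1655)*(-230) + 1323)*(1/5760) = (-552/331 + 1323)*(1/5760) = (437361/331)*(1/5760) = 145787/635520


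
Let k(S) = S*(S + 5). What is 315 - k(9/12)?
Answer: 4971/16 ≈ 310.69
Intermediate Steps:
k(S) = S*(5 + S)
315 - k(9/12) = 315 - 9/12*(5 + 9/12) = 315 - 9*(1/12)*(5 + 9*(1/12)) = 315 - 3*(5 + ¾)/4 = 315 - 3*23/(4*4) = 315 - 1*69/16 = 315 - 69/16 = 4971/16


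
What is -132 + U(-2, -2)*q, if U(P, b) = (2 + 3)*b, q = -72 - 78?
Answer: 1368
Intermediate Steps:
q = -150
U(P, b) = 5*b
-132 + U(-2, -2)*q = -132 + (5*(-2))*(-150) = -132 - 10*(-150) = -132 + 1500 = 1368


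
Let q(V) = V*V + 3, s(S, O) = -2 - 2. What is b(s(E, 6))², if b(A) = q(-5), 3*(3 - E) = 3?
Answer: 784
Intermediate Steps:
E = 2 (E = 3 - ⅓*3 = 3 - 1 = 2)
s(S, O) = -4
q(V) = 3 + V² (q(V) = V² + 3 = 3 + V²)
b(A) = 28 (b(A) = 3 + (-5)² = 3 + 25 = 28)
b(s(E, 6))² = 28² = 784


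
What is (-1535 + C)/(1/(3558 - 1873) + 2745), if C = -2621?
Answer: -3501430/2312663 ≈ -1.5140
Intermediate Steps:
(-1535 + C)/(1/(3558 - 1873) + 2745) = (-1535 - 2621)/(1/(3558 - 1873) + 2745) = -4156/(1/1685 + 2745) = -4156/4625326/1685 = -4156*1685/4625326 = -3501430/2312663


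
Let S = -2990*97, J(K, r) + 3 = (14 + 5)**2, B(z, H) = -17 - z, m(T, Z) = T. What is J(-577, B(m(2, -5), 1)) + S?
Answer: -289672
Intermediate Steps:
J(K, r) = 358 (J(K, r) = -3 + (14 + 5)**2 = -3 + 19**2 = -3 + 361 = 358)
S = -290030
J(-577, B(m(2, -5), 1)) + S = 358 - 290030 = -289672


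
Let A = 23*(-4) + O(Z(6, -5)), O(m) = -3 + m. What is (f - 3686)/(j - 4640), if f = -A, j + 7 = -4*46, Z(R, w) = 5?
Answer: 3596/4831 ≈ 0.74436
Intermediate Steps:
A = -90 (A = 23*(-4) + (-3 + 5) = -92 + 2 = -90)
j = -191 (j = -7 - 4*46 = -7 - 184 = -191)
f = 90 (f = -1*(-90) = 90)
(f - 3686)/(j - 4640) = (90 - 3686)/(-191 - 4640) = -3596/(-4831) = -3596*(-1/4831) = 3596/4831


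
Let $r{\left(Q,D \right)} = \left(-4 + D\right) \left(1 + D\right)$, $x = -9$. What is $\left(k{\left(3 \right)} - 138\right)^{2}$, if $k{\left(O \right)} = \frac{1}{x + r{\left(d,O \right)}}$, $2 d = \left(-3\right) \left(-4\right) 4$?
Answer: $\frac{3222025}{169} \approx 19065.0$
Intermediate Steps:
$d = 24$ ($d = \frac{\left(-3\right) \left(-4\right) 4}{2} = \frac{12 \cdot 4}{2} = \frac{1}{2} \cdot 48 = 24$)
$r{\left(Q,D \right)} = \left(1 + D\right) \left(-4 + D\right)$
$k{\left(O \right)} = \frac{1}{-13 + O^{2} - 3 O}$ ($k{\left(O \right)} = \frac{1}{-9 - \left(4 - O^{2} + 3 O\right)} = \frac{1}{-13 + O^{2} - 3 O}$)
$\left(k{\left(3 \right)} - 138\right)^{2} = \left(\frac{1}{-13 + 3^{2} - 9} - 138\right)^{2} = \left(\frac{1}{-13 + 9 - 9} - 138\right)^{2} = \left(\frac{1}{-13} - 138\right)^{2} = \left(- \frac{1}{13} - 138\right)^{2} = \left(- \frac{1795}{13}\right)^{2} = \frac{3222025}{169}$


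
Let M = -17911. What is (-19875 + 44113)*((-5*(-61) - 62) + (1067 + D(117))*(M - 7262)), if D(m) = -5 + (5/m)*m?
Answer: -651016876824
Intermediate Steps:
D(m) = 0 (D(m) = -5 + 5 = 0)
(-19875 + 44113)*((-5*(-61) - 62) + (1067 + D(117))*(M - 7262)) = (-19875 + 44113)*((-5*(-61) - 62) + (1067 + 0)*(-17911 - 7262)) = 24238*((305 - 62) + 1067*(-25173)) = 24238*(243 - 26859591) = 24238*(-26859348) = -651016876824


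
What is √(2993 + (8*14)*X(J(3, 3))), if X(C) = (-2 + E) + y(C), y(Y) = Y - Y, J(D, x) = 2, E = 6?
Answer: √3441 ≈ 58.660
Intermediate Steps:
y(Y) = 0
X(C) = 4 (X(C) = (-2 + 6) + 0 = 4 + 0 = 4)
√(2993 + (8*14)*X(J(3, 3))) = √(2993 + (8*14)*4) = √(2993 + 112*4) = √(2993 + 448) = √3441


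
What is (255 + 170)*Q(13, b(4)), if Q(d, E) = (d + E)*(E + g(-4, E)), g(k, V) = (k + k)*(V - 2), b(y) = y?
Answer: -86700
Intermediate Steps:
g(k, V) = 2*k*(-2 + V) (g(k, V) = (2*k)*(-2 + V) = 2*k*(-2 + V))
Q(d, E) = (16 - 7*E)*(E + d) (Q(d, E) = (d + E)*(E + 2*(-4)*(-2 + E)) = (E + d)*(E + (16 - 8*E)) = (E + d)*(16 - 7*E) = (16 - 7*E)*(E + d))
(255 + 170)*Q(13, b(4)) = (255 + 170)*(-7*4**2 + 16*4 + 16*13 - 7*4*13) = 425*(-7*16 + 64 + 208 - 364) = 425*(-112 + 64 + 208 - 364) = 425*(-204) = -86700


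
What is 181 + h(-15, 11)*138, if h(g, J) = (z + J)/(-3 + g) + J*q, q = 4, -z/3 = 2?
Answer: 18644/3 ≈ 6214.7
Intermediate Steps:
z = -6 (z = -3*2 = -6)
h(g, J) = 4*J + (-6 + J)/(-3 + g) (h(g, J) = (-6 + J)/(-3 + g) + J*4 = (-6 + J)/(-3 + g) + 4*J = 4*J + (-6 + J)/(-3 + g))
181 + h(-15, 11)*138 = 181 + ((-6 - 11*11 + 4*11*(-15))/(-3 - 15))*138 = 181 + ((-6 - 121 - 660)/(-18))*138 = 181 - 1/18*(-787)*138 = 181 + (787/18)*138 = 181 + 18101/3 = 18644/3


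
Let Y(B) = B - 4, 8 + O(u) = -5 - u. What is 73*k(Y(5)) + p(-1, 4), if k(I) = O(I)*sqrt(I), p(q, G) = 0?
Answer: -1022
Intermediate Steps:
O(u) = -13 - u (O(u) = -8 + (-5 - u) = -13 - u)
Y(B) = -4 + B
k(I) = sqrt(I)*(-13 - I) (k(I) = (-13 - I)*sqrt(I) = sqrt(I)*(-13 - I))
73*k(Y(5)) + p(-1, 4) = 73*(sqrt(-4 + 5)*(-13 - (-4 + 5))) + 0 = 73*(sqrt(1)*(-13 - 1*1)) + 0 = 73*(1*(-13 - 1)) + 0 = 73*(1*(-14)) + 0 = 73*(-14) + 0 = -1022 + 0 = -1022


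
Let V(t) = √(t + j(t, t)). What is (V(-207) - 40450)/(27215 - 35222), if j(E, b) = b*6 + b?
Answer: 40450/8007 - 2*I*√46/2669 ≈ 5.0518 - 0.0050823*I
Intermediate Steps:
j(E, b) = 7*b (j(E, b) = 6*b + b = 7*b)
V(t) = 2*√2*√t (V(t) = √(t + 7*t) = √(8*t) = 2*√2*√t)
(V(-207) - 40450)/(27215 - 35222) = (2*√2*√(-207) - 40450)/(27215 - 35222) = (2*√2*(3*I*√23) - 40450)/(-8007) = (6*I*√46 - 40450)*(-1/8007) = (-40450 + 6*I*√46)*(-1/8007) = 40450/8007 - 2*I*√46/2669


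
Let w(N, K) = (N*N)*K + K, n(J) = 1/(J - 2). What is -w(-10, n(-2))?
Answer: 101/4 ≈ 25.250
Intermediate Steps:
n(J) = 1/(-2 + J)
w(N, K) = K + K*N² (w(N, K) = N²*K + K = K*N² + K = K + K*N²)
-w(-10, n(-2)) = -(1 + (-10)²)/(-2 - 2) = -(1 + 100)/(-4) = -(-1)*101/4 = -1*(-101/4) = 101/4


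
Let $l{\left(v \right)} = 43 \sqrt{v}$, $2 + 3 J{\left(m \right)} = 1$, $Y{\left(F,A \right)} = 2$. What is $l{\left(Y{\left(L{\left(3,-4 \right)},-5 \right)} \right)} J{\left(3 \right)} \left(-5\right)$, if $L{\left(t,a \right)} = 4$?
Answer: $\frac{215 \sqrt{2}}{3} \approx 101.35$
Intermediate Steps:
$J{\left(m \right)} = - \frac{1}{3}$ ($J{\left(m \right)} = - \frac{2}{3} + \frac{1}{3} \cdot 1 = - \frac{2}{3} + \frac{1}{3} = - \frac{1}{3}$)
$l{\left(Y{\left(L{\left(3,-4 \right)},-5 \right)} \right)} J{\left(3 \right)} \left(-5\right) = 43 \sqrt{2} \left(\left(- \frac{1}{3}\right) \left(-5\right)\right) = 43 \sqrt{2} \cdot \frac{5}{3} = \frac{215 \sqrt{2}}{3}$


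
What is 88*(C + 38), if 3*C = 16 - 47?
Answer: 7304/3 ≈ 2434.7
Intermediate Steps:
C = -31/3 (C = (16 - 47)/3 = (⅓)*(-31) = -31/3 ≈ -10.333)
88*(C + 38) = 88*(-31/3 + 38) = 88*(83/3) = 7304/3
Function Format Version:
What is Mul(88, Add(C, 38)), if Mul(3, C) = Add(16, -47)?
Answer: Rational(7304, 3) ≈ 2434.7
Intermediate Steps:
C = Rational(-31, 3) (C = Mul(Rational(1, 3), Add(16, -47)) = Mul(Rational(1, 3), -31) = Rational(-31, 3) ≈ -10.333)
Mul(88, Add(C, 38)) = Mul(88, Add(Rational(-31, 3), 38)) = Mul(88, Rational(83, 3)) = Rational(7304, 3)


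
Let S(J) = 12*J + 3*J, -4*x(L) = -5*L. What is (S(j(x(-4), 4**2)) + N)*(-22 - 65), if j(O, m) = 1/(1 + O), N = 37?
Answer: -11571/4 ≈ -2892.8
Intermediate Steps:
x(L) = 5*L/4 (x(L) = -(-5)*L/4 = 5*L/4)
S(J) = 15*J
(S(j(x(-4), 4**2)) + N)*(-22 - 65) = (15/(1 + (5/4)*(-4)) + 37)*(-22 - 65) = (15/(1 - 5) + 37)*(-87) = (15/(-4) + 37)*(-87) = (15*(-1/4) + 37)*(-87) = (-15/4 + 37)*(-87) = (133/4)*(-87) = -11571/4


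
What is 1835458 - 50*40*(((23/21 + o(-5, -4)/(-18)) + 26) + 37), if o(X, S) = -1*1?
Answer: 107550854/63 ≈ 1.7072e+6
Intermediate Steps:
o(X, S) = -1
1835458 - 50*40*(((23/21 + o(-5, -4)/(-18)) + 26) + 37) = 1835458 - 50*40*(((23/21 - 1/(-18)) + 26) + 37) = 1835458 - 2000*(((23*(1/21) - 1*(-1/18)) + 26) + 37) = 1835458 - 2000*(((23/21 + 1/18) + 26) + 37) = 1835458 - 2000*((145/126 + 26) + 37) = 1835458 - 2000*(3421/126 + 37) = 1835458 - 2000*8083/126 = 1835458 - 1*8083000/63 = 1835458 - 8083000/63 = 107550854/63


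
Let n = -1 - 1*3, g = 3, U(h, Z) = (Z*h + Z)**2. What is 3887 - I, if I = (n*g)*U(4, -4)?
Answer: 8687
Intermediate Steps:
U(h, Z) = (Z + Z*h)**2
n = -4 (n = -1 - 3 = -4)
I = -4800 (I = (-4*3)*((-4)**2*(1 + 4)**2) = -192*5**2 = -192*25 = -12*400 = -4800)
3887 - I = 3887 - 1*(-4800) = 3887 + 4800 = 8687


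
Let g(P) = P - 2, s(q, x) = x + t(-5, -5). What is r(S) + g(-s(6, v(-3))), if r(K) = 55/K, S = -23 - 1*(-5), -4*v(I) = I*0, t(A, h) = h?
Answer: -1/18 ≈ -0.055556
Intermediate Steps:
v(I) = 0 (v(I) = -I*0/4 = -¼*0 = 0)
S = -18 (S = -23 + 5 = -18)
s(q, x) = -5 + x (s(q, x) = x - 5 = -5 + x)
g(P) = -2 + P
r(S) + g(-s(6, v(-3))) = 55/(-18) + (-2 - (-5 + 0)) = 55*(-1/18) + (-2 - 1*(-5)) = -55/18 + (-2 + 5) = -55/18 + 3 = -1/18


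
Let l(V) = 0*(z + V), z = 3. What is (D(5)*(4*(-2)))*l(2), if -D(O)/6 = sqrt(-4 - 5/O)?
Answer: 0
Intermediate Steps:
l(V) = 0 (l(V) = 0*(3 + V) = 0)
D(O) = -6*sqrt(-4 - 5/O)
(D(5)*(4*(-2)))*l(2) = ((-6*sqrt(-4 - 5/5))*(4*(-2)))*0 = (-6*sqrt(-4 - 5*1/5)*(-8))*0 = (-6*sqrt(-4 - 1)*(-8))*0 = (-6*I*sqrt(5)*(-8))*0 = (48*I*sqrt(5))*0 = 0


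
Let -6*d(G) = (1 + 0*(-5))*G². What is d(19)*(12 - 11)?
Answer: -361/6 ≈ -60.167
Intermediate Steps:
d(G) = -G²/6 (d(G) = -(1 + 0*(-5))*G²/6 = -(1 + 0)*G²/6 = -G²/6)
d(19)*(12 - 11) = (-⅙*19²)*(12 - 11) = -⅙*361*1 = -361/6*1 = -361/6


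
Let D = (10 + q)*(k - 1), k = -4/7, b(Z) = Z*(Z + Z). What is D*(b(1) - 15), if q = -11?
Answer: -143/7 ≈ -20.429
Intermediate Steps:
b(Z) = 2*Z**2 (b(Z) = Z*(2*Z) = 2*Z**2)
k = -4/7 (k = -4*1/7 = -4/7 ≈ -0.57143)
D = 11/7 (D = (10 - 11)*(-4/7 - 1) = -1*(-11/7) = 11/7 ≈ 1.5714)
D*(b(1) - 15) = 11*(2*1**2 - 15)/7 = 11*(2*1 - 15)/7 = 11*(2 - 15)/7 = (11/7)*(-13) = -143/7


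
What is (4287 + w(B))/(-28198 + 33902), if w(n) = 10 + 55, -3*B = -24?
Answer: 544/713 ≈ 0.76297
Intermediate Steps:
B = 8 (B = -⅓*(-24) = 8)
w(n) = 65
(4287 + w(B))/(-28198 + 33902) = (4287 + 65)/(-28198 + 33902) = 4352/5704 = 4352*(1/5704) = 544/713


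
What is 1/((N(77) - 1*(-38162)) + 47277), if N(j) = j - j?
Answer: 1/85439 ≈ 1.1704e-5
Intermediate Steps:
N(j) = 0
1/((N(77) - 1*(-38162)) + 47277) = 1/((0 - 1*(-38162)) + 47277) = 1/((0 + 38162) + 47277) = 1/(38162 + 47277) = 1/85439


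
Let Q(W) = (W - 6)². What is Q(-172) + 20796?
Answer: 52480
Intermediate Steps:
Q(W) = (-6 + W)²
Q(-172) + 20796 = (-6 - 172)² + 20796 = (-178)² + 20796 = 31684 + 20796 = 52480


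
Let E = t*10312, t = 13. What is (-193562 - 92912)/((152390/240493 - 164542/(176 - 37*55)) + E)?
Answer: -5821626797129/2726051819704 ≈ -2.1356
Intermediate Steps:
E = 134056 (E = 13*10312 = 134056)
(-193562 - 92912)/((152390/240493 - 164542/(176 - 37*55)) + E) = (-193562 - 92912)/((152390/240493 - 164542/(176 - 37*55)) + 134056) = -286474/((152390*(1/240493) - 164542/(176 - 2035)) + 134056) = -286474/((152390/240493 - 164542/(-1859)) + 134056) = -286474/((152390/240493 - 164542*(-1/1859)) + 134056) = -286474/((152390/240493 + 164542/1859) + 134056) = -286474/(3623135656/40643317 + 134056) = -286474/5452103639408/40643317 = -286474*40643317/5452103639408 = -5821626797129/2726051819704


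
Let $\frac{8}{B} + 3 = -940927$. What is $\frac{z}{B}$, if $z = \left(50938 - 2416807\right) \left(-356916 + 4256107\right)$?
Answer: $\frac{4340027916057200235}{4} \approx 1.085 \cdot 10^{18}$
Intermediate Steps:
$z = -9224975111979$ ($z = \left(-2365869\right) 3899191 = -9224975111979$)
$B = - \frac{4}{470465}$ ($B = \frac{8}{-3 - 940927} = \frac{8}{-940930} = 8 \left(- \frac{1}{940930}\right) = - \frac{4}{470465} \approx -8.5022 \cdot 10^{-6}$)
$\frac{z}{B} = - \frac{9224975111979}{- \frac{4}{470465}} = \left(-9224975111979\right) \left(- \frac{470465}{4}\right) = \frac{4340027916057200235}{4}$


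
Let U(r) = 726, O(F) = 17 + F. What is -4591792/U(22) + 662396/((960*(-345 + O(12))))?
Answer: -19353429453/3058880 ≈ -6327.0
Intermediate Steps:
-4591792/U(22) + 662396/((960*(-345 + O(12)))) = -4591792/726 + 662396/((960*(-345 + (17 + 12)))) = -4591792*1/726 + 662396/((960*(-345 + 29))) = -2295896/363 + 662396/((960*(-316))) = -2295896/363 + 662396/(-303360) = -2295896/363 + 662396*(-1/303360) = -2295896/363 - 165599/75840 = -19353429453/3058880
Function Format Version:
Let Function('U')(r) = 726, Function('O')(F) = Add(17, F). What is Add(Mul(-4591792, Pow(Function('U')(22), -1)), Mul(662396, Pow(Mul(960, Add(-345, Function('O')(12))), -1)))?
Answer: Rational(-19353429453, 3058880) ≈ -6327.0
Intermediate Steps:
Add(Mul(-4591792, Pow(Function('U')(22), -1)), Mul(662396, Pow(Mul(960, Add(-345, Function('O')(12))), -1))) = Add(Mul(-4591792, Pow(726, -1)), Mul(662396, Pow(Mul(960, Add(-345, Add(17, 12))), -1))) = Add(Mul(-4591792, Rational(1, 726)), Mul(662396, Pow(Mul(960, Add(-345, 29)), -1))) = Add(Rational(-2295896, 363), Mul(662396, Pow(Mul(960, -316), -1))) = Add(Rational(-2295896, 363), Mul(662396, Pow(-303360, -1))) = Add(Rational(-2295896, 363), Mul(662396, Rational(-1, 303360))) = Add(Rational(-2295896, 363), Rational(-165599, 75840)) = Rational(-19353429453, 3058880)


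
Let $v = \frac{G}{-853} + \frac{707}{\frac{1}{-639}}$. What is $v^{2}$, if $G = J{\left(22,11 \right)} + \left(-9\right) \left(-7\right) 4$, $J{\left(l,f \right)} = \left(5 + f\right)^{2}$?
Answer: $\frac{148504546969717129}{727609} \approx 2.041 \cdot 10^{11}$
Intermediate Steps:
$G = 508$ ($G = \left(5 + 11\right)^{2} + \left(-9\right) \left(-7\right) 4 = 16^{2} + 63 \cdot 4 = 256 + 252 = 508$)
$v = - \frac{385362877}{853}$ ($v = \frac{508}{-853} + \frac{707}{\frac{1}{-639}} = 508 \left(- \frac{1}{853}\right) + \frac{707}{- \frac{1}{639}} = - \frac{508}{853} + 707 \left(-639\right) = - \frac{508}{853} - 451773 = - \frac{385362877}{853} \approx -4.5177 \cdot 10^{5}$)
$v^{2} = \left(- \frac{385362877}{853}\right)^{2} = \frac{148504546969717129}{727609}$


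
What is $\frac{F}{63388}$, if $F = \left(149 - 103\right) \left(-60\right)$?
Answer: $- \frac{30}{689} \approx -0.043541$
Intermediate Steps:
$F = -2760$ ($F = 46 \left(-60\right) = -2760$)
$\frac{F}{63388} = - \frac{2760}{63388} = \left(-2760\right) \frac{1}{63388} = - \frac{30}{689}$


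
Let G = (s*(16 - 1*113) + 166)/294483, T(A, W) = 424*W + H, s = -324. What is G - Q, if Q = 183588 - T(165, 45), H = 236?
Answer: -48375279782/294483 ≈ -1.6427e+5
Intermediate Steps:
T(A, W) = 236 + 424*W (T(A, W) = 424*W + 236 = 236 + 424*W)
Q = 164272 (Q = 183588 - (236 + 424*45) = 183588 - (236 + 19080) = 183588 - 1*19316 = 183588 - 19316 = 164272)
G = 31594/294483 (G = (-324*(16 - 1*113) + 166)/294483 = (-324*(16 - 113) + 166)*(1/294483) = (-324*(-97) + 166)*(1/294483) = (31428 + 166)*(1/294483) = 31594*(1/294483) = 31594/294483 ≈ 0.10729)
G - Q = 31594/294483 - 1*164272 = 31594/294483 - 164272 = -48375279782/294483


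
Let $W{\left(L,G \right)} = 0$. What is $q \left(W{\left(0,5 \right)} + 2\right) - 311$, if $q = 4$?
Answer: $-303$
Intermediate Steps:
$q \left(W{\left(0,5 \right)} + 2\right) - 311 = 4 \left(0 + 2\right) - 311 = 4 \cdot 2 - 311 = 8 - 311 = -303$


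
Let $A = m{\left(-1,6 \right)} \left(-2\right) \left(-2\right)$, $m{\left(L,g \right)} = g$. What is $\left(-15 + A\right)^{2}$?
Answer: $81$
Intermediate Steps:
$A = 24$ ($A = 6 \left(-2\right) \left(-2\right) = \left(-12\right) \left(-2\right) = 24$)
$\left(-15 + A\right)^{2} = \left(-15 + 24\right)^{2} = 9^{2} = 81$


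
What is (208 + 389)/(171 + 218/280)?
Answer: 83580/24049 ≈ 3.4754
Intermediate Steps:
(208 + 389)/(171 + 218/280) = 597/(171 + 218*(1/280)) = 597/(171 + 109/140) = 597/(24049/140) = 597*(140/24049) = 83580/24049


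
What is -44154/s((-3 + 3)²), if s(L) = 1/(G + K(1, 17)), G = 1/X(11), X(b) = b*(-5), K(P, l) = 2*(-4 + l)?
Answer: -5736006/5 ≈ -1.1472e+6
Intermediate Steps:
K(P, l) = -8 + 2*l
X(b) = -5*b
G = -1/55 (G = 1/(-5*11) = 1/(-55) = 1*(-1/55) = -1/55 ≈ -0.018182)
s(L) = 55/1429 (s(L) = 1/(-1/55 + (-8 + 2*17)) = 1/(-1/55 + (-8 + 34)) = 1/(-1/55 + 26) = 1/(1429/55) = 55/1429)
-44154/s((-3 + 3)²) = -44154/55/1429 = -44154*1429/55 = -5736006/5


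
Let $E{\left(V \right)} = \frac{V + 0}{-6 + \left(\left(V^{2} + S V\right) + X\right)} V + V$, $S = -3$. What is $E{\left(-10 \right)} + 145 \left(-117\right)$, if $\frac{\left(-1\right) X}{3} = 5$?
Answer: $- \frac{1850175}{109} \approx -16974.0$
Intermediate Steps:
$X = -15$ ($X = \left(-3\right) 5 = -15$)
$E{\left(V \right)} = V + \frac{V^{2}}{-21 + V^{2} - 3 V}$ ($E{\left(V \right)} = \frac{V + 0}{-6 - \left(15 - V^{2} + 3 V\right)} V + V = \frac{V}{-6 - \left(15 - V^{2} + 3 V\right)} V + V = \frac{V}{-21 + V^{2} - 3 V} V + V = \frac{V^{2}}{-21 + V^{2} - 3 V} + V = V + \frac{V^{2}}{-21 + V^{2} - 3 V}$)
$E{\left(-10 \right)} + 145 \left(-117\right) = - \frac{10 \left(21 - \left(-10\right)^{2} + 2 \left(-10\right)\right)}{21 - \left(-10\right)^{2} + 3 \left(-10\right)} + 145 \left(-117\right) = - \frac{10 \left(21 - 100 - 20\right)}{21 - 100 - 30} - 16965 = \left(-10\right) \frac{1}{-109} \left(-99\right) - 16965 = \left(-10\right) \left(- \frac{1}{109}\right) \left(-99\right) - 16965 = - \frac{990}{109} - 16965 = - \frac{1850175}{109}$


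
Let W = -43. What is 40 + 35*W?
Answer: -1465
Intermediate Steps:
40 + 35*W = 40 + 35*(-43) = 40 - 1505 = -1465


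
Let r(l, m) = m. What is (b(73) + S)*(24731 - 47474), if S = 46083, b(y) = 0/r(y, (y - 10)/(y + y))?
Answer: -1048065669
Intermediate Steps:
b(y) = 0 (b(y) = 0/(((y - 10)/(y + y))) = 0/(((-10 + y)/((2*y)))) = 0/(((-10 + y)*(1/(2*y)))) = 0/(((-10 + y)/(2*y))) = 0*(2*y/(-10 + y)) = 0)
(b(73) + S)*(24731 - 47474) = (0 + 46083)*(24731 - 47474) = 46083*(-22743) = -1048065669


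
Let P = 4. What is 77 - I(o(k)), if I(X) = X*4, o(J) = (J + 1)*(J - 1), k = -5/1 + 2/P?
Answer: 0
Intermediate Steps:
k = -9/2 (k = -5/1 + 2/4 = -5*1 + 2*(1/4) = -5 + 1/2 = -9/2 ≈ -4.5000)
o(J) = (1 + J)*(-1 + J)
I(X) = 4*X
77 - I(o(k)) = 77 - 4*(-1 + (-9/2)**2) = 77 - 4*(-1 + 81/4) = 77 - 4*77/4 = 77 - 1*77 = 77 - 77 = 0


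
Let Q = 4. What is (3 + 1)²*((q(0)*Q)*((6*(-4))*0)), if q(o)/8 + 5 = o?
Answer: 0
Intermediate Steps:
q(o) = -40 + 8*o
(3 + 1)²*((q(0)*Q)*((6*(-4))*0)) = (3 + 1)²*(((-40 + 8*0)*4)*((6*(-4))*0)) = 4²*(((-40 + 0)*4)*(-24*0)) = 16*(-40*4*0) = 16*(-160*0) = 16*0 = 0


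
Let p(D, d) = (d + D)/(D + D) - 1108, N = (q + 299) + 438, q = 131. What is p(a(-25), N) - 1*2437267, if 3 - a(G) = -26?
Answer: -141424853/58 ≈ -2.4384e+6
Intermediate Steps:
a(G) = 29 (a(G) = 3 - 1*(-26) = 3 + 26 = 29)
N = 868 (N = (131 + 299) + 438 = 430 + 438 = 868)
p(D, d) = -1108 + (D + d)/(2*D) (p(D, d) = (D + d)/((2*D)) - 1108 = (D + d)*(1/(2*D)) - 1108 = (D + d)/(2*D) - 1108 = -1108 + (D + d)/(2*D))
p(a(-25), N) - 1*2437267 = (½)*(868 - 2215*29)/29 - 1*2437267 = (½)*(1/29)*(868 - 64235) - 2437267 = (½)*(1/29)*(-63367) - 2437267 = -63367/58 - 2437267 = -141424853/58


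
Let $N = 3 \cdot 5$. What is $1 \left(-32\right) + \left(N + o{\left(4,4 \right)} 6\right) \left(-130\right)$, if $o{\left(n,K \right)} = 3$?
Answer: $-4322$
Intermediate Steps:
$N = 15$
$1 \left(-32\right) + \left(N + o{\left(4,4 \right)} 6\right) \left(-130\right) = 1 \left(-32\right) + \left(15 + 3 \cdot 6\right) \left(-130\right) = -32 + \left(15 + 18\right) \left(-130\right) = -32 + 33 \left(-130\right) = -32 - 4290 = -4322$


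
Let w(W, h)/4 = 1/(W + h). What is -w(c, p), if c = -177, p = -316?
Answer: 4/493 ≈ 0.0081136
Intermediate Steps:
w(W, h) = 4/(W + h)
-w(c, p) = -4/(-177 - 316) = -4/(-493) = -4*(-1)/493 = -1*(-4/493) = 4/493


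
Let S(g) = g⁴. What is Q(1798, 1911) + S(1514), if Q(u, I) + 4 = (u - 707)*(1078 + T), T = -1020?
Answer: 5254162565690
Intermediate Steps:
Q(u, I) = -41010 + 58*u (Q(u, I) = -4 + (u - 707)*(1078 - 1020) = -4 + (-707 + u)*58 = -4 + (-41006 + 58*u) = -41010 + 58*u)
Q(1798, 1911) + S(1514) = (-41010 + 58*1798) + 1514⁴ = (-41010 + 104284) + 5254162502416 = 63274 + 5254162502416 = 5254162565690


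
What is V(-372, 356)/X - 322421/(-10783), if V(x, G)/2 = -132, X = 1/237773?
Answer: -676870929955/10783 ≈ -6.2772e+7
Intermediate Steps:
X = 1/237773 ≈ 4.2057e-6
V(x, G) = -264 (V(x, G) = 2*(-132) = -264)
V(-372, 356)/X - 322421/(-10783) = -264/1/237773 - 322421/(-10783) = -264*237773 - 322421*(-1/10783) = -62772072 + 322421/10783 = -676870929955/10783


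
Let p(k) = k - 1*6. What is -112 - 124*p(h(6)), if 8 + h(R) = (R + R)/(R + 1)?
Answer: 9880/7 ≈ 1411.4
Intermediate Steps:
h(R) = -8 + 2*R/(1 + R) (h(R) = -8 + (R + R)/(R + 1) = -8 + (2*R)/(1 + R) = -8 + 2*R/(1 + R))
p(k) = -6 + k (p(k) = k - 6 = -6 + k)
-112 - 124*p(h(6)) = -112 - 124*(-6 + 2*(-4 - 3*6)/(1 + 6)) = -112 - 124*(-6 + 2*(-4 - 18)/7) = -112 - 124*(-6 + 2*(⅐)*(-22)) = -112 - 124*(-6 - 44/7) = -112 - 124*(-86/7) = -112 + 10664/7 = 9880/7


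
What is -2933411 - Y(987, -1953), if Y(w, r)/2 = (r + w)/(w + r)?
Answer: -2933413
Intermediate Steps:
Y(w, r) = 2 (Y(w, r) = 2*((r + w)/(w + r)) = 2*((r + w)/(r + w)) = 2*1 = 2)
-2933411 - Y(987, -1953) = -2933411 - 1*2 = -2933411 - 2 = -2933413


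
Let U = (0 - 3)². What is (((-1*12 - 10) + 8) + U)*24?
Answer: -120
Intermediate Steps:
U = 9 (U = (-3)² = 9)
(((-1*12 - 10) + 8) + U)*24 = (((-1*12 - 10) + 8) + 9)*24 = (((-12 - 10) + 8) + 9)*24 = ((-22 + 8) + 9)*24 = (-14 + 9)*24 = -5*24 = -120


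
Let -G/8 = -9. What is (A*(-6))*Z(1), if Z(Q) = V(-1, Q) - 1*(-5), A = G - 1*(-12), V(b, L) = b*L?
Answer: -2016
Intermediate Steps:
G = 72 (G = -8*(-9) = 72)
V(b, L) = L*b
A = 84 (A = 72 - 1*(-12) = 72 + 12 = 84)
Z(Q) = 5 - Q (Z(Q) = Q*(-1) - 1*(-5) = -Q + 5 = 5 - Q)
(A*(-6))*Z(1) = (84*(-6))*(5 - 1*1) = -504*(5 - 1) = -504*4 = -2016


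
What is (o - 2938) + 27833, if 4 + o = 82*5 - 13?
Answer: 25288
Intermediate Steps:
o = 393 (o = -4 + (82*5 - 13) = -4 + (410 - 13) = -4 + 397 = 393)
(o - 2938) + 27833 = (393 - 2938) + 27833 = -2545 + 27833 = 25288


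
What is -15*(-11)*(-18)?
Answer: -2970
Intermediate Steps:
-15*(-11)*(-18) = 165*(-18) = -2970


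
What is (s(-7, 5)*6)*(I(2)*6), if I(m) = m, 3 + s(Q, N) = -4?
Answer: -504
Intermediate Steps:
s(Q, N) = -7 (s(Q, N) = -3 - 4 = -7)
(s(-7, 5)*6)*(I(2)*6) = (-7*6)*(2*6) = -42*12 = -504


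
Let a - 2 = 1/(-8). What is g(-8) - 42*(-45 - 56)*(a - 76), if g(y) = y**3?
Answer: -1259801/4 ≈ -3.1495e+5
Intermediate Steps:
a = 15/8 (a = 2 + 1/(-8) = 2 - 1/8 = 15/8 ≈ 1.8750)
g(-8) - 42*(-45 - 56)*(a - 76) = (-8)**3 - 42*(-45 - 56)*(15/8 - 76) = -512 - (-4242)*(-593)/8 = -512 - 42*59893/8 = -512 - 1257753/4 = -1259801/4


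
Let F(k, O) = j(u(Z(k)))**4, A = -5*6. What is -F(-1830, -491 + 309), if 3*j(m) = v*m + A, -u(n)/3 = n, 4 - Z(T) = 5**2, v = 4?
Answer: -29986576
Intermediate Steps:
Z(T) = -21 (Z(T) = 4 - 1*5**2 = 4 - 1*25 = 4 - 25 = -21)
A = -30
u(n) = -3*n
j(m) = -10 + 4*m/3 (j(m) = (4*m - 30)/3 = (-30 + 4*m)/3 = -10 + 4*m/3)
F(k, O) = 29986576 (F(k, O) = (-10 + 4*(-3*(-21))/3)**4 = (-10 + (4/3)*63)**4 = (-10 + 84)**4 = 74**4 = 29986576)
-F(-1830, -491 + 309) = -1*29986576 = -29986576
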